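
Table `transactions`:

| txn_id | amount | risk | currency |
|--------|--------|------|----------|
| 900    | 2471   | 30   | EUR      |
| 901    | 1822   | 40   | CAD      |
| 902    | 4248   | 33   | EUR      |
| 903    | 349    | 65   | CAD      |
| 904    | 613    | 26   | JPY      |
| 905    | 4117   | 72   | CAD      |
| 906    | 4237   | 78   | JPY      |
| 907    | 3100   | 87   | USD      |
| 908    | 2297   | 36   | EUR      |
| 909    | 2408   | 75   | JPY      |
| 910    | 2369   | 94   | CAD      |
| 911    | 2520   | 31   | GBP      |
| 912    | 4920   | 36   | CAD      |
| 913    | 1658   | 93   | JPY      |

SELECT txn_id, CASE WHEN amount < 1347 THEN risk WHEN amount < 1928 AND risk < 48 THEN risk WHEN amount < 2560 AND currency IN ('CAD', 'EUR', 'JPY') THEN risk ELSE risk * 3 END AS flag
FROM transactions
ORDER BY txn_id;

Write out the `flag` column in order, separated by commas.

txn_id=900: amount < 2560 AND currency IN ('CAD', 'EUR', 'JPY') → 30
txn_id=901: amount < 1928 AND risk < 48 → 40
txn_id=902: ELSE → 99
txn_id=903: amount < 1347 → 65
txn_id=904: amount < 1347 → 26
txn_id=905: ELSE → 216
txn_id=906: ELSE → 234
txn_id=907: ELSE → 261
txn_id=908: amount < 2560 AND currency IN ('CAD', 'EUR', 'JPY') → 36
txn_id=909: amount < 2560 AND currency IN ('CAD', 'EUR', 'JPY') → 75
txn_id=910: amount < 2560 AND currency IN ('CAD', 'EUR', 'JPY') → 94
txn_id=911: ELSE → 93
txn_id=912: ELSE → 108
txn_id=913: amount < 2560 AND currency IN ('CAD', 'EUR', 'JPY') → 93

30, 40, 99, 65, 26, 216, 234, 261, 36, 75, 94, 93, 108, 93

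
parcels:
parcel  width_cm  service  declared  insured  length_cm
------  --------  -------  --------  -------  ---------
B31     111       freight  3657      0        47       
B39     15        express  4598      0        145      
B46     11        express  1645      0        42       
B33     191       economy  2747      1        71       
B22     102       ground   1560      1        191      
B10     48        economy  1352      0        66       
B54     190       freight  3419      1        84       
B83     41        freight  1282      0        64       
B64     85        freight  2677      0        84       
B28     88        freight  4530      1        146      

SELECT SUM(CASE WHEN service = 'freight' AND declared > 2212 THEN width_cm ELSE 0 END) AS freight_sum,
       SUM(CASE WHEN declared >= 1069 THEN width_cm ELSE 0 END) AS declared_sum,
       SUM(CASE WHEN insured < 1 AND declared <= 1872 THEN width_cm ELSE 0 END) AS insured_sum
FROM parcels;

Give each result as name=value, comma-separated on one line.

freight_sum=474, declared_sum=882, insured_sum=100

[freight_sum: service = 'freight' AND declared > 2212]
parcel=B31: ✓ → 111
parcel=B39: ✗
parcel=B46: ✗
parcel=B33: ✗
parcel=B22: ✗
parcel=B10: ✗
parcel=B54: ✓ → 190
parcel=B83: ✗
parcel=B64: ✓ → 85
parcel=B28: ✓ → 88
freight_sum = 111 + 190 + 85 + 88 = 474
—
[declared_sum: declared >= 1069]
parcel=B31: ✓ → 111
parcel=B39: ✓ → 15
parcel=B46: ✓ → 11
parcel=B33: ✓ → 191
parcel=B22: ✓ → 102
parcel=B10: ✓ → 48
parcel=B54: ✓ → 190
parcel=B83: ✓ → 41
parcel=B64: ✓ → 85
parcel=B28: ✓ → 88
declared_sum = 111 + 15 + 11 + 191 + 102 + 48 + 190 + 41 + 85 + 88 = 882
—
[insured_sum: insured < 1 AND declared <= 1872]
parcel=B31: ✗
parcel=B39: ✗
parcel=B46: ✓ → 11
parcel=B33: ✗
parcel=B22: ✗
parcel=B10: ✓ → 48
parcel=B54: ✗
parcel=B83: ✓ → 41
parcel=B64: ✗
parcel=B28: ✗
insured_sum = 11 + 48 + 41 = 100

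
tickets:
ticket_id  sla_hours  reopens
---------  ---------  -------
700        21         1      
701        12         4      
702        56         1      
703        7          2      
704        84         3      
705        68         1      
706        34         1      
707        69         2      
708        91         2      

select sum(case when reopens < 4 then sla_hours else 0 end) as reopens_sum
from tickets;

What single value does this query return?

430

ticket_id=700: ✓ → 21
ticket_id=701: ✗
ticket_id=702: ✓ → 56
ticket_id=703: ✓ → 7
ticket_id=704: ✓ → 84
ticket_id=705: ✓ → 68
ticket_id=706: ✓ → 34
ticket_id=707: ✓ → 69
ticket_id=708: ✓ → 91
reopens_sum = 21 + 56 + 7 + 84 + 68 + 34 + 69 + 91 = 430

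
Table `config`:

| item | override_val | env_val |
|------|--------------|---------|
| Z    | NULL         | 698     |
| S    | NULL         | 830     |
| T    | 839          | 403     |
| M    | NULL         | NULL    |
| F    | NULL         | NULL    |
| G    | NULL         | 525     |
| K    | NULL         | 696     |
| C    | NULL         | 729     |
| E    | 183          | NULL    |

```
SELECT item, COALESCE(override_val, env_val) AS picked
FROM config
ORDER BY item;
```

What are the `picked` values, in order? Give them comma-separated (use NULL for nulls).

729, 183, NULL, 525, 696, NULL, 830, 839, 698

item=C: override_val=NULL, env_val=729 → 729
item=E: override_val=183 → 183
item=F: override_val=NULL, env_val=NULL (all NULL) → NULL
item=G: override_val=NULL, env_val=525 → 525
item=K: override_val=NULL, env_val=696 → 696
item=M: override_val=NULL, env_val=NULL (all NULL) → NULL
item=S: override_val=NULL, env_val=830 → 830
item=T: override_val=839 → 839
item=Z: override_val=NULL, env_val=698 → 698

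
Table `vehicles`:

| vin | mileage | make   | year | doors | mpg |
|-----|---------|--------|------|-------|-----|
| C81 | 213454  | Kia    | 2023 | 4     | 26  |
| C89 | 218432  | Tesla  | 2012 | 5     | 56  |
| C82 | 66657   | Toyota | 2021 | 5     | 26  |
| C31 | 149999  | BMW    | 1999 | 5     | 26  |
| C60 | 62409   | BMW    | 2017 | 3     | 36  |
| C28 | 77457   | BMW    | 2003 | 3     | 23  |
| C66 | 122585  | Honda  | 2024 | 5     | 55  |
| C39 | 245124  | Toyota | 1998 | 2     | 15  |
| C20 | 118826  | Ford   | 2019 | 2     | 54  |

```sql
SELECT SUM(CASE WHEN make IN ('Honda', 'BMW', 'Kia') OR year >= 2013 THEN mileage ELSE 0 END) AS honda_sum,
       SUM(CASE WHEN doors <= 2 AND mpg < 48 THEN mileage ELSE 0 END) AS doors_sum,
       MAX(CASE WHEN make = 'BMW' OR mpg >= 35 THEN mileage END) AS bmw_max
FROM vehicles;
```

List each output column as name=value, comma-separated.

[honda_sum: make IN ('Honda', 'BMW', 'Kia') OR year >= 2013]
vin=C81: ✓ → 213454
vin=C89: ✗
vin=C82: ✓ → 66657
vin=C31: ✓ → 149999
vin=C60: ✓ → 62409
vin=C28: ✓ → 77457
vin=C66: ✓ → 122585
vin=C39: ✗
vin=C20: ✓ → 118826
honda_sum = 213454 + 66657 + 149999 + 62409 + 77457 + 122585 + 118826 = 811387
—
[doors_sum: doors <= 2 AND mpg < 48]
vin=C81: ✗
vin=C89: ✗
vin=C82: ✗
vin=C31: ✗
vin=C60: ✗
vin=C28: ✗
vin=C66: ✗
vin=C39: ✓ → 245124
vin=C20: ✗
doors_sum = 245124
—
[bmw_max: make = 'BMW' OR mpg >= 35]
vin=C81: ✗
vin=C89: ✓ → 218432
vin=C82: ✗
vin=C31: ✓ → 149999
vin=C60: ✓ → 62409
vin=C28: ✓ → 77457
vin=C66: ✓ → 122585
vin=C39: ✗
vin=C20: ✓ → 118826
bmw_max = MAX(218432, 149999, 62409, 77457, 122585, 118826) = 218432

honda_sum=811387, doors_sum=245124, bmw_max=218432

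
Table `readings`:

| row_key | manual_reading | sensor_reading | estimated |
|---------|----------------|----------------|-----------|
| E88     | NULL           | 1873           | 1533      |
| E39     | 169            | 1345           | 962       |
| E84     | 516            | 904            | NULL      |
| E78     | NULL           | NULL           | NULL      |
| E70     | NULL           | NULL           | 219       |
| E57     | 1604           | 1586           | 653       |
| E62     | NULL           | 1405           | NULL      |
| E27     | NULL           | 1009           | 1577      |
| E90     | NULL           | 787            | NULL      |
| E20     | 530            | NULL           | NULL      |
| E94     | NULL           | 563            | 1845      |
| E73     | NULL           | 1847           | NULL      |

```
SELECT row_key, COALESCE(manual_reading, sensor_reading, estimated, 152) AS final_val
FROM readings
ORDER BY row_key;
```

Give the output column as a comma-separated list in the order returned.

row_key=E20: manual_reading=530 → 530
row_key=E27: manual_reading=NULL, sensor_reading=1009 → 1009
row_key=E39: manual_reading=169 → 169
row_key=E57: manual_reading=1604 → 1604
row_key=E62: manual_reading=NULL, sensor_reading=1405 → 1405
row_key=E70: manual_reading=NULL, sensor_reading=NULL, estimated=219 → 219
row_key=E73: manual_reading=NULL, sensor_reading=1847 → 1847
row_key=E78: manual_reading=NULL, sensor_reading=NULL, estimated=NULL, → literal 152 → 152
row_key=E84: manual_reading=516 → 516
row_key=E88: manual_reading=NULL, sensor_reading=1873 → 1873
row_key=E90: manual_reading=NULL, sensor_reading=787 → 787
row_key=E94: manual_reading=NULL, sensor_reading=563 → 563

530, 1009, 169, 1604, 1405, 219, 1847, 152, 516, 1873, 787, 563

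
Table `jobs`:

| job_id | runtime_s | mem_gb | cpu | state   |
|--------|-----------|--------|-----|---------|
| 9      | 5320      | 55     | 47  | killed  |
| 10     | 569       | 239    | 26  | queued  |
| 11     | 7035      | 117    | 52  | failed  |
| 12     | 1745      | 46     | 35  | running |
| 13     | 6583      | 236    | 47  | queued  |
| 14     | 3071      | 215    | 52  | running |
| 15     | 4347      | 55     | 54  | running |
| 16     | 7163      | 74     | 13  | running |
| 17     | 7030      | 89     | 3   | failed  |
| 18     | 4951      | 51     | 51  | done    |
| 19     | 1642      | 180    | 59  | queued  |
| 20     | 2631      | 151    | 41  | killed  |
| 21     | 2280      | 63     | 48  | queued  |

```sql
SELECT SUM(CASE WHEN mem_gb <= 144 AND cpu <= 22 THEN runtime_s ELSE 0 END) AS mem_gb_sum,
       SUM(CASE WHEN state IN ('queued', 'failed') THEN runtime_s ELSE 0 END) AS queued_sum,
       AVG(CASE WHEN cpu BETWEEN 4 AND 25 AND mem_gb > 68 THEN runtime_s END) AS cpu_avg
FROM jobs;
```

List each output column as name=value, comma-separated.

mem_gb_sum=14193, queued_sum=25139, cpu_avg=7163

[mem_gb_sum: mem_gb <= 144 AND cpu <= 22]
job_id=9: ✗
job_id=10: ✗
job_id=11: ✗
job_id=12: ✗
job_id=13: ✗
job_id=14: ✗
job_id=15: ✗
job_id=16: ✓ → 7163
job_id=17: ✓ → 7030
job_id=18: ✗
job_id=19: ✗
job_id=20: ✗
job_id=21: ✗
mem_gb_sum = 7163 + 7030 = 14193
—
[queued_sum: state IN ('queued', 'failed')]
job_id=9: ✗
job_id=10: ✓ → 569
job_id=11: ✓ → 7035
job_id=12: ✗
job_id=13: ✓ → 6583
job_id=14: ✗
job_id=15: ✗
job_id=16: ✗
job_id=17: ✓ → 7030
job_id=18: ✗
job_id=19: ✓ → 1642
job_id=20: ✗
job_id=21: ✓ → 2280
queued_sum = 569 + 7035 + 6583 + 7030 + 1642 + 2280 = 25139
—
[cpu_avg: cpu BETWEEN 4 AND 25 AND mem_gb > 68]
job_id=9: ✗
job_id=10: ✗
job_id=11: ✗
job_id=12: ✗
job_id=13: ✗
job_id=14: ✗
job_id=15: ✗
job_id=16: ✓ → 7163
job_id=17: ✗
job_id=18: ✗
job_id=19: ✗
job_id=20: ✗
job_id=21: ✗
cpu_avg = 7163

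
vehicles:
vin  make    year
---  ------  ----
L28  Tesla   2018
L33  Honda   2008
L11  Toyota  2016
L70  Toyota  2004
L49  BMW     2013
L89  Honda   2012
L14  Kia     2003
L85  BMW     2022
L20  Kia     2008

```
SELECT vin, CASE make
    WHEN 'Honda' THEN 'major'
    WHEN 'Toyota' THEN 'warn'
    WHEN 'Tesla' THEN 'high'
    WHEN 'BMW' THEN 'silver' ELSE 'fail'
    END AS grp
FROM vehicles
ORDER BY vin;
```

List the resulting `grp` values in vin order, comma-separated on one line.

vin=L11: make='Toyota' → warn
vin=L14: ELSE → fail
vin=L20: ELSE → fail
vin=L28: make='Tesla' → high
vin=L33: make='Honda' → major
vin=L49: make='BMW' → silver
vin=L70: make='Toyota' → warn
vin=L85: make='BMW' → silver
vin=L89: make='Honda' → major

warn, fail, fail, high, major, silver, warn, silver, major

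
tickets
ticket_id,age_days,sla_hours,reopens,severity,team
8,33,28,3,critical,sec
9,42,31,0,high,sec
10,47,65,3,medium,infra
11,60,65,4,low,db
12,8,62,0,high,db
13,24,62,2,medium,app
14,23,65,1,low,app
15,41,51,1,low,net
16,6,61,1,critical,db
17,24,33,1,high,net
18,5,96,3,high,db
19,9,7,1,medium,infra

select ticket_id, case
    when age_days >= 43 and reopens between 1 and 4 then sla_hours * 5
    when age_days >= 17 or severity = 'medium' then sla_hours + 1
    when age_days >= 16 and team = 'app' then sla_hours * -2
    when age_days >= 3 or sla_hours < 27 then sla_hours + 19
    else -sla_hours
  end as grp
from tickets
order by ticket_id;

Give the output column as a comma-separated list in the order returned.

29, 32, 325, 325, 81, 63, 66, 52, 80, 34, 115, 8

ticket_id=8: age_days >= 17 or severity = 'medium' → 29
ticket_id=9: age_days >= 17 or severity = 'medium' → 32
ticket_id=10: age_days >= 43 and reopens between 1 and 4 → 325
ticket_id=11: age_days >= 43 and reopens between 1 and 4 → 325
ticket_id=12: age_days >= 3 or sla_hours < 27 → 81
ticket_id=13: age_days >= 17 or severity = 'medium' → 63
ticket_id=14: age_days >= 17 or severity = 'medium' → 66
ticket_id=15: age_days >= 17 or severity = 'medium' → 52
ticket_id=16: age_days >= 3 or sla_hours < 27 → 80
ticket_id=17: age_days >= 17 or severity = 'medium' → 34
ticket_id=18: age_days >= 3 or sla_hours < 27 → 115
ticket_id=19: age_days >= 17 or severity = 'medium' → 8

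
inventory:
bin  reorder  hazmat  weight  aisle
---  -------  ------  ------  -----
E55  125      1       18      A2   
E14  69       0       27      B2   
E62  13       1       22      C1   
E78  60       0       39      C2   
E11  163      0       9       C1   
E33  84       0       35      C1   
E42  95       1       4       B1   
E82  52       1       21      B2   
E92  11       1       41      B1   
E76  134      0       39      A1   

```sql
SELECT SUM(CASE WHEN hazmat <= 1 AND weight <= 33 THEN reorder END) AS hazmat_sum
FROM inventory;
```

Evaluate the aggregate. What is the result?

517

bin=E55: ✓ → 125
bin=E14: ✓ → 69
bin=E62: ✓ → 13
bin=E78: ✗
bin=E11: ✓ → 163
bin=E33: ✗
bin=E42: ✓ → 95
bin=E82: ✓ → 52
bin=E92: ✗
bin=E76: ✗
hazmat_sum = 125 + 69 + 13 + 163 + 95 + 52 = 517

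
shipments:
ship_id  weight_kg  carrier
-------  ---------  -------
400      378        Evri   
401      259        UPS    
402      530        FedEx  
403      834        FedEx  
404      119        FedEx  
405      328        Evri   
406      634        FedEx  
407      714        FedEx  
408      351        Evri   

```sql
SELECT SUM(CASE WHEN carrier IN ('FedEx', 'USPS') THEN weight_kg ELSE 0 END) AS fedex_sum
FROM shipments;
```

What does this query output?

ship_id=400: ✗
ship_id=401: ✗
ship_id=402: ✓ → 530
ship_id=403: ✓ → 834
ship_id=404: ✓ → 119
ship_id=405: ✗
ship_id=406: ✓ → 634
ship_id=407: ✓ → 714
ship_id=408: ✗
fedex_sum = 530 + 834 + 119 + 634 + 714 = 2831

2831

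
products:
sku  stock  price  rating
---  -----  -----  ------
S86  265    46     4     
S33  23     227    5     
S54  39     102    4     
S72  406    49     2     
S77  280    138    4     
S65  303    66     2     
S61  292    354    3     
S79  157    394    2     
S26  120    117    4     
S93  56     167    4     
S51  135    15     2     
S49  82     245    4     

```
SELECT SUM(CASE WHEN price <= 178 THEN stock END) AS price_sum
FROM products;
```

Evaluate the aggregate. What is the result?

1604

sku=S86: ✓ → 265
sku=S33: ✗
sku=S54: ✓ → 39
sku=S72: ✓ → 406
sku=S77: ✓ → 280
sku=S65: ✓ → 303
sku=S61: ✗
sku=S79: ✗
sku=S26: ✓ → 120
sku=S93: ✓ → 56
sku=S51: ✓ → 135
sku=S49: ✗
price_sum = 265 + 39 + 406 + 280 + 303 + 120 + 56 + 135 = 1604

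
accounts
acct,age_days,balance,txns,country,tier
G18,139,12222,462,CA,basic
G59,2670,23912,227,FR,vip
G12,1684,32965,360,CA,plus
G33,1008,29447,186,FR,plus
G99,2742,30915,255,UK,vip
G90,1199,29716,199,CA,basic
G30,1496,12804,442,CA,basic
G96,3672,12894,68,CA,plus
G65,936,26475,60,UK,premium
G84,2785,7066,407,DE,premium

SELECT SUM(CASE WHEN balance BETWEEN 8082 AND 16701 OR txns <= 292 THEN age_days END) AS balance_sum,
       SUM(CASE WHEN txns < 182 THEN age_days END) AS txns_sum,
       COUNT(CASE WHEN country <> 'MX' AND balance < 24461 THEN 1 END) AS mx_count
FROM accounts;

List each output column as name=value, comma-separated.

[balance_sum: balance BETWEEN 8082 AND 16701 OR txns <= 292]
acct=G18: ✓ → 139
acct=G59: ✓ → 2670
acct=G12: ✗
acct=G33: ✓ → 1008
acct=G99: ✓ → 2742
acct=G90: ✓ → 1199
acct=G30: ✓ → 1496
acct=G96: ✓ → 3672
acct=G65: ✓ → 936
acct=G84: ✗
balance_sum = 139 + 2670 + 1008 + 2742 + 1199 + 1496 + 3672 + 936 = 13862
—
[txns_sum: txns < 182]
acct=G18: ✗
acct=G59: ✗
acct=G12: ✗
acct=G33: ✗
acct=G99: ✗
acct=G90: ✗
acct=G30: ✗
acct=G96: ✓ → 3672
acct=G65: ✓ → 936
acct=G84: ✗
txns_sum = 3672 + 936 = 4608
—
[mx_count: country <> 'MX' AND balance < 24461]
acct=G18: ✓ → 1
acct=G59: ✓ → 1
acct=G12: ✗
acct=G33: ✗
acct=G99: ✗
acct=G90: ✗
acct=G30: ✓ → 1
acct=G96: ✓ → 1
acct=G65: ✗
acct=G84: ✓ → 1
mx_count = COUNT(1, 1, 1, 1, 1) = 5

balance_sum=13862, txns_sum=4608, mx_count=5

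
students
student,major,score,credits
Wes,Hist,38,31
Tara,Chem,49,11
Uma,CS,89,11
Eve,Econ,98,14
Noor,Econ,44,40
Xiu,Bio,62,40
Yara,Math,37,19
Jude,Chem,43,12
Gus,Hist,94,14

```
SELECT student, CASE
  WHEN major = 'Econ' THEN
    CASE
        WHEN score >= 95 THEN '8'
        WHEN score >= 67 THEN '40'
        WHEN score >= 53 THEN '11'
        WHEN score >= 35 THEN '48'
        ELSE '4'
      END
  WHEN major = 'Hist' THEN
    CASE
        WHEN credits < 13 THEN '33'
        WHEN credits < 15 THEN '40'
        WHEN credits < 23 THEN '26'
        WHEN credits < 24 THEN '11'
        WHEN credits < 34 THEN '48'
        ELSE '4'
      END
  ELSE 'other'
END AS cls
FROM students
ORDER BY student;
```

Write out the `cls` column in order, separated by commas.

8, 40, other, 48, other, other, 48, other, other

student=Eve: major='Econ' → inner[score >= 95] → 8
student=Gus: major='Hist' → inner[credits < 15] → 40
student=Jude: major='Chem' → outer ELSE → other
student=Noor: major='Econ' → inner[score >= 35] → 48
student=Tara: major='Chem' → outer ELSE → other
student=Uma: major='CS' → outer ELSE → other
student=Wes: major='Hist' → inner[credits < 34] → 48
student=Xiu: major='Bio' → outer ELSE → other
student=Yara: major='Math' → outer ELSE → other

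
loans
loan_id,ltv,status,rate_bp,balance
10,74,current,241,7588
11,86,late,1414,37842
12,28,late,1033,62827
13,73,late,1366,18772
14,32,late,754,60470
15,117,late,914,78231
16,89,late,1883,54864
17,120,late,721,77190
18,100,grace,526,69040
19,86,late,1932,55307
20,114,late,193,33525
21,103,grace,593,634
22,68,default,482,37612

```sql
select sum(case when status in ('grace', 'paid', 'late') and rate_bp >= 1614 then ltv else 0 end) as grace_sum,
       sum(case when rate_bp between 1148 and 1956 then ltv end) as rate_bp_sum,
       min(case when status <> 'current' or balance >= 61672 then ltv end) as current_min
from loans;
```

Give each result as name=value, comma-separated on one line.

[grace_sum: status in ('grace', 'paid', 'late') and rate_bp >= 1614]
loan_id=10: ✗
loan_id=11: ✗
loan_id=12: ✗
loan_id=13: ✗
loan_id=14: ✗
loan_id=15: ✗
loan_id=16: ✓ → 89
loan_id=17: ✗
loan_id=18: ✗
loan_id=19: ✓ → 86
loan_id=20: ✗
loan_id=21: ✗
loan_id=22: ✗
grace_sum = 89 + 86 = 175
—
[rate_bp_sum: rate_bp between 1148 and 1956]
loan_id=10: ✗
loan_id=11: ✓ → 86
loan_id=12: ✗
loan_id=13: ✓ → 73
loan_id=14: ✗
loan_id=15: ✗
loan_id=16: ✓ → 89
loan_id=17: ✗
loan_id=18: ✗
loan_id=19: ✓ → 86
loan_id=20: ✗
loan_id=21: ✗
loan_id=22: ✗
rate_bp_sum = 86 + 73 + 89 + 86 = 334
—
[current_min: status <> 'current' or balance >= 61672]
loan_id=10: ✗
loan_id=11: ✓ → 86
loan_id=12: ✓ → 28
loan_id=13: ✓ → 73
loan_id=14: ✓ → 32
loan_id=15: ✓ → 117
loan_id=16: ✓ → 89
loan_id=17: ✓ → 120
loan_id=18: ✓ → 100
loan_id=19: ✓ → 86
loan_id=20: ✓ → 114
loan_id=21: ✓ → 103
loan_id=22: ✓ → 68
current_min = MIN(86, 28, 73, 32, 117, 89, 120, 100, 86, 114, 103, 68) = 28

grace_sum=175, rate_bp_sum=334, current_min=28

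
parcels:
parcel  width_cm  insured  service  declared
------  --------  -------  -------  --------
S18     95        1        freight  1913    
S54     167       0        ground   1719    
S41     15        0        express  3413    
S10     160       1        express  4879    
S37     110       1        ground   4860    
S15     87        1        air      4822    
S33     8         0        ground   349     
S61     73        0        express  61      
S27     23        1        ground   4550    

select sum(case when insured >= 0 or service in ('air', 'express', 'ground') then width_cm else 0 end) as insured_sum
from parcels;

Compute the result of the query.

parcel=S18: ✓ → 95
parcel=S54: ✓ → 167
parcel=S41: ✓ → 15
parcel=S10: ✓ → 160
parcel=S37: ✓ → 110
parcel=S15: ✓ → 87
parcel=S33: ✓ → 8
parcel=S61: ✓ → 73
parcel=S27: ✓ → 23
insured_sum = 95 + 167 + 15 + 160 + 110 + 87 + 8 + 73 + 23 = 738

738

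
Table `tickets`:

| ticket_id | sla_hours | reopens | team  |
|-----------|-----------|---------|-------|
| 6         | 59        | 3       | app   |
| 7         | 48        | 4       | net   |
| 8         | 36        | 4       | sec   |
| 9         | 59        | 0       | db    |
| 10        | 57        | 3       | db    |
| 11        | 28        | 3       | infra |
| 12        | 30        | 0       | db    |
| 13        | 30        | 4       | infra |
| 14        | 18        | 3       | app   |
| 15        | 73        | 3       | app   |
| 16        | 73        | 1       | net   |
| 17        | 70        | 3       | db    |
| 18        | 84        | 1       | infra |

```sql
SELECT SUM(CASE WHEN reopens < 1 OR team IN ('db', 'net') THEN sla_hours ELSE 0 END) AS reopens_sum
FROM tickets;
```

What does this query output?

337

ticket_id=6: ✗
ticket_id=7: ✓ → 48
ticket_id=8: ✗
ticket_id=9: ✓ → 59
ticket_id=10: ✓ → 57
ticket_id=11: ✗
ticket_id=12: ✓ → 30
ticket_id=13: ✗
ticket_id=14: ✗
ticket_id=15: ✗
ticket_id=16: ✓ → 73
ticket_id=17: ✓ → 70
ticket_id=18: ✗
reopens_sum = 48 + 59 + 57 + 30 + 73 + 70 = 337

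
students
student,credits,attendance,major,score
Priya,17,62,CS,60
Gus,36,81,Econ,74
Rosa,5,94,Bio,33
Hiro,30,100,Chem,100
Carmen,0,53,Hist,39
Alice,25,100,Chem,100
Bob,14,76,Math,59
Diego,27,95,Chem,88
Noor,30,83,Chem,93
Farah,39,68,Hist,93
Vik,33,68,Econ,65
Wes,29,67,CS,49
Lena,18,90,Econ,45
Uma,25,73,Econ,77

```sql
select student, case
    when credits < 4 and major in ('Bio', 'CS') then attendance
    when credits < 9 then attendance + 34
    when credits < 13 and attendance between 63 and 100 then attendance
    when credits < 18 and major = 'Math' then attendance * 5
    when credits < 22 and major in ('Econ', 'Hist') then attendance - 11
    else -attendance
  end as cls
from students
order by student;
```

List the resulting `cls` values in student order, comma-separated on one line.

student=Alice: ELSE → -100
student=Bob: credits < 18 and major = 'Math' → 380
student=Carmen: credits < 9 → 87
student=Diego: ELSE → -95
student=Farah: ELSE → -68
student=Gus: ELSE → -81
student=Hiro: ELSE → -100
student=Lena: credits < 22 and major in ('Econ', 'Hist') → 79
student=Noor: ELSE → -83
student=Priya: ELSE → -62
student=Rosa: credits < 9 → 128
student=Uma: ELSE → -73
student=Vik: ELSE → -68
student=Wes: ELSE → -67

-100, 380, 87, -95, -68, -81, -100, 79, -83, -62, 128, -73, -68, -67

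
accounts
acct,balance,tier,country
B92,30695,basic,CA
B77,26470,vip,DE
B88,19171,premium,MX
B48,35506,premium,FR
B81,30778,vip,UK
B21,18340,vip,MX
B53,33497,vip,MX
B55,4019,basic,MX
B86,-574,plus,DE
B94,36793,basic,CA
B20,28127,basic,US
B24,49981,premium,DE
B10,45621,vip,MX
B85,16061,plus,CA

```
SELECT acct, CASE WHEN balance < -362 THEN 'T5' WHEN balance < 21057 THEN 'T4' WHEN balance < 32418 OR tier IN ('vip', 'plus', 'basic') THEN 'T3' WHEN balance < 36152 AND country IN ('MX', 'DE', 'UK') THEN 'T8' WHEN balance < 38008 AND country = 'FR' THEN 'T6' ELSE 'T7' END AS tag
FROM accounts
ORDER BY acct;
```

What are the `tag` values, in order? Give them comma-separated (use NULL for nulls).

acct=B10: balance < 32418 OR tier IN ('vip', 'plus', 'basic') → T3
acct=B20: balance < 32418 OR tier IN ('vip', 'plus', 'basic') → T3
acct=B21: balance < 21057 → T4
acct=B24: ELSE → T7
acct=B48: balance < 38008 AND country = 'FR' → T6
acct=B53: balance < 32418 OR tier IN ('vip', 'plus', 'basic') → T3
acct=B55: balance < 21057 → T4
acct=B77: balance < 32418 OR tier IN ('vip', 'plus', 'basic') → T3
acct=B81: balance < 32418 OR tier IN ('vip', 'plus', 'basic') → T3
acct=B85: balance < 21057 → T4
acct=B86: balance < -362 → T5
acct=B88: balance < 21057 → T4
acct=B92: balance < 32418 OR tier IN ('vip', 'plus', 'basic') → T3
acct=B94: balance < 32418 OR tier IN ('vip', 'plus', 'basic') → T3

T3, T3, T4, T7, T6, T3, T4, T3, T3, T4, T5, T4, T3, T3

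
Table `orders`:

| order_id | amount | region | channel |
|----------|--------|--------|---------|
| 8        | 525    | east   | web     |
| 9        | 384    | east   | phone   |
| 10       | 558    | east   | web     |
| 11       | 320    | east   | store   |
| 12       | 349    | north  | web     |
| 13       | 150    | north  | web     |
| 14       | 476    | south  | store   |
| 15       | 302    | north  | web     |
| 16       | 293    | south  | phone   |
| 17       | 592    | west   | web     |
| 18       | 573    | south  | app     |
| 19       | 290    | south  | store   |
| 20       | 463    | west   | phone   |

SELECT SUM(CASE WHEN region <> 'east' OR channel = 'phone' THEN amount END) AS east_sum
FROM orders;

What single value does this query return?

3872

order_id=8: ✗
order_id=9: ✓ → 384
order_id=10: ✗
order_id=11: ✗
order_id=12: ✓ → 349
order_id=13: ✓ → 150
order_id=14: ✓ → 476
order_id=15: ✓ → 302
order_id=16: ✓ → 293
order_id=17: ✓ → 592
order_id=18: ✓ → 573
order_id=19: ✓ → 290
order_id=20: ✓ → 463
east_sum = 384 + 349 + 150 + 476 + 302 + 293 + 592 + 573 + 290 + 463 = 3872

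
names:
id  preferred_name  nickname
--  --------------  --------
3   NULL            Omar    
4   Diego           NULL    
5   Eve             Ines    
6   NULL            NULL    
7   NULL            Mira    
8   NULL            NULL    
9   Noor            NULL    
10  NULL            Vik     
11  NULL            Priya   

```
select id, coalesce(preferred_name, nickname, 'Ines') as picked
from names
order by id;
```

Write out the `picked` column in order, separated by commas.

id=3: preferred_name=NULL, nickname=Omar → Omar
id=4: preferred_name=Diego → Diego
id=5: preferred_name=Eve → Eve
id=6: preferred_name=NULL, nickname=NULL, → literal Ines → Ines
id=7: preferred_name=NULL, nickname=Mira → Mira
id=8: preferred_name=NULL, nickname=NULL, → literal Ines → Ines
id=9: preferred_name=Noor → Noor
id=10: preferred_name=NULL, nickname=Vik → Vik
id=11: preferred_name=NULL, nickname=Priya → Priya

Omar, Diego, Eve, Ines, Mira, Ines, Noor, Vik, Priya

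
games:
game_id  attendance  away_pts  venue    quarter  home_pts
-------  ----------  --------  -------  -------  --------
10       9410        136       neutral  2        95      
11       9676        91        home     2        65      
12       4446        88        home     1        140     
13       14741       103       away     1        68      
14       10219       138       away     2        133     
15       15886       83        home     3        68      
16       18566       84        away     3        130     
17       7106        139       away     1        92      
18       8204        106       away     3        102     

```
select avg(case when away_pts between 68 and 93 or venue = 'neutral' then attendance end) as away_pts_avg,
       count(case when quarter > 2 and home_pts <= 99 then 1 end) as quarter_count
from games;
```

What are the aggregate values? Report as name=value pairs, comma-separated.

[away_pts_avg: away_pts between 68 and 93 or venue = 'neutral']
game_id=10: ✓ → 9410
game_id=11: ✓ → 9676
game_id=12: ✓ → 4446
game_id=13: ✗
game_id=14: ✗
game_id=15: ✓ → 15886
game_id=16: ✓ → 18566
game_id=17: ✗
game_id=18: ✗
away_pts_avg = (9410 + 9676 + 4446 + 15886 + 18566) / 5 = 11596.8
—
[quarter_count: quarter > 2 and home_pts <= 99]
game_id=10: ✗
game_id=11: ✗
game_id=12: ✗
game_id=13: ✗
game_id=14: ✗
game_id=15: ✓ → 1
game_id=16: ✗
game_id=17: ✗
game_id=18: ✗
quarter_count = COUNT(1) = 1

away_pts_avg=11596.8, quarter_count=1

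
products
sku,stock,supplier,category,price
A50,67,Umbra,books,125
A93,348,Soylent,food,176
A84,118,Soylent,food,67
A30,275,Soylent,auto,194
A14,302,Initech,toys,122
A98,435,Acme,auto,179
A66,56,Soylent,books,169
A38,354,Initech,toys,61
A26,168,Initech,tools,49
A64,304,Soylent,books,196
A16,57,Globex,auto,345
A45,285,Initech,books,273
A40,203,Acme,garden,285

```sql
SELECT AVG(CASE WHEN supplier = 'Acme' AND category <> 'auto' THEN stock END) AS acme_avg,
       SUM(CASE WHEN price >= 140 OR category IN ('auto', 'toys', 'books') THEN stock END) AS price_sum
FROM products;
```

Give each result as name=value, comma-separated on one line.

[acme_avg: supplier = 'Acme' AND category <> 'auto']
sku=A50: ✗
sku=A93: ✗
sku=A84: ✗
sku=A30: ✗
sku=A14: ✗
sku=A98: ✗
sku=A66: ✗
sku=A38: ✗
sku=A26: ✗
sku=A64: ✗
sku=A16: ✗
sku=A45: ✗
sku=A40: ✓ → 203
acme_avg = 203
—
[price_sum: price >= 140 OR category IN ('auto', 'toys', 'books')]
sku=A50: ✓ → 67
sku=A93: ✓ → 348
sku=A84: ✗
sku=A30: ✓ → 275
sku=A14: ✓ → 302
sku=A98: ✓ → 435
sku=A66: ✓ → 56
sku=A38: ✓ → 354
sku=A26: ✗
sku=A64: ✓ → 304
sku=A16: ✓ → 57
sku=A45: ✓ → 285
sku=A40: ✓ → 203
price_sum = 67 + 348 + 275 + 302 + 435 + 56 + 354 + 304 + 57 + 285 + 203 = 2686

acme_avg=203, price_sum=2686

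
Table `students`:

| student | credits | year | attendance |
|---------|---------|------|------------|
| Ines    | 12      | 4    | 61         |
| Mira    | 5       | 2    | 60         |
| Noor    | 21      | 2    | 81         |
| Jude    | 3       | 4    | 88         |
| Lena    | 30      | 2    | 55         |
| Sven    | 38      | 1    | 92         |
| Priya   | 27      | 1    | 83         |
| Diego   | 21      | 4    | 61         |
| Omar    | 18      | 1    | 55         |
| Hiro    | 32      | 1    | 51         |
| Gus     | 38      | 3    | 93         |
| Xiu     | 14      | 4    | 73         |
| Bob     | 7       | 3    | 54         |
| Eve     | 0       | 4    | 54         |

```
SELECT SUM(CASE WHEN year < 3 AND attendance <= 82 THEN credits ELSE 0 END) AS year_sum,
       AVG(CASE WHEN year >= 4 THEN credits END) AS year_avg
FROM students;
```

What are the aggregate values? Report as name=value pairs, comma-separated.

[year_sum: year < 3 AND attendance <= 82]
student=Ines: ✗
student=Mira: ✓ → 5
student=Noor: ✓ → 21
student=Jude: ✗
student=Lena: ✓ → 30
student=Sven: ✗
student=Priya: ✗
student=Diego: ✗
student=Omar: ✓ → 18
student=Hiro: ✓ → 32
student=Gus: ✗
student=Xiu: ✗
student=Bob: ✗
student=Eve: ✗
year_sum = 5 + 21 + 30 + 18 + 32 = 106
—
[year_avg: year >= 4]
student=Ines: ✓ → 12
student=Mira: ✗
student=Noor: ✗
student=Jude: ✓ → 3
student=Lena: ✗
student=Sven: ✗
student=Priya: ✗
student=Diego: ✓ → 21
student=Omar: ✗
student=Hiro: ✗
student=Gus: ✗
student=Xiu: ✓ → 14
student=Bob: ✗
student=Eve: ✓ → 0
year_avg = (12 + 3 + 21 + 14 + 0) / 5 = 10

year_sum=106, year_avg=10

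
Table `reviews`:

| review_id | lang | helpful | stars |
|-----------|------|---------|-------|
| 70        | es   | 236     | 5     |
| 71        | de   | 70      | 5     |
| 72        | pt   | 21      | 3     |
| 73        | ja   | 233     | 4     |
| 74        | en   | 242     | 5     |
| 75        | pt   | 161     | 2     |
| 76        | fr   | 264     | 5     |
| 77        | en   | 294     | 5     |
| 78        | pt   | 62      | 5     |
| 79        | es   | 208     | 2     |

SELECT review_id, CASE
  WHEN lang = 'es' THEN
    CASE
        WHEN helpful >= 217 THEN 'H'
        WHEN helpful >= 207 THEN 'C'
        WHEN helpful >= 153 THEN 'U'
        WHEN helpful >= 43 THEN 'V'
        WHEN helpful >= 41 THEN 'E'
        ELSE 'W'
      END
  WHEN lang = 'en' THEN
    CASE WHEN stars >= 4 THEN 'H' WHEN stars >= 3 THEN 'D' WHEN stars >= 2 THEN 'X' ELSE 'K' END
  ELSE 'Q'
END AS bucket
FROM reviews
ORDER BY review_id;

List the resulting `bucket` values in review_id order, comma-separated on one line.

H, Q, Q, Q, H, Q, Q, H, Q, C

review_id=70: lang='es' → inner[helpful >= 217] → H
review_id=71: lang='de' → outer ELSE → Q
review_id=72: lang='pt' → outer ELSE → Q
review_id=73: lang='ja' → outer ELSE → Q
review_id=74: lang='en' → inner[stars >= 4] → H
review_id=75: lang='pt' → outer ELSE → Q
review_id=76: lang='fr' → outer ELSE → Q
review_id=77: lang='en' → inner[stars >= 4] → H
review_id=78: lang='pt' → outer ELSE → Q
review_id=79: lang='es' → inner[helpful >= 207] → C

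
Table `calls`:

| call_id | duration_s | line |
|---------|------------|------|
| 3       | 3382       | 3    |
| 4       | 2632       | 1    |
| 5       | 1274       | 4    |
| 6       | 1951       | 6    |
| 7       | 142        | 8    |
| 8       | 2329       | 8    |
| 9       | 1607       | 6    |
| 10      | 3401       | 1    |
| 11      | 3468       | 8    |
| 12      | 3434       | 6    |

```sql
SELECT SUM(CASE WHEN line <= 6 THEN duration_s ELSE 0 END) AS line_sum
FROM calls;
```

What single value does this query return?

call_id=3: ✓ → 3382
call_id=4: ✓ → 2632
call_id=5: ✓ → 1274
call_id=6: ✓ → 1951
call_id=7: ✗
call_id=8: ✗
call_id=9: ✓ → 1607
call_id=10: ✓ → 3401
call_id=11: ✗
call_id=12: ✓ → 3434
line_sum = 3382 + 2632 + 1274 + 1951 + 1607 + 3401 + 3434 = 17681

17681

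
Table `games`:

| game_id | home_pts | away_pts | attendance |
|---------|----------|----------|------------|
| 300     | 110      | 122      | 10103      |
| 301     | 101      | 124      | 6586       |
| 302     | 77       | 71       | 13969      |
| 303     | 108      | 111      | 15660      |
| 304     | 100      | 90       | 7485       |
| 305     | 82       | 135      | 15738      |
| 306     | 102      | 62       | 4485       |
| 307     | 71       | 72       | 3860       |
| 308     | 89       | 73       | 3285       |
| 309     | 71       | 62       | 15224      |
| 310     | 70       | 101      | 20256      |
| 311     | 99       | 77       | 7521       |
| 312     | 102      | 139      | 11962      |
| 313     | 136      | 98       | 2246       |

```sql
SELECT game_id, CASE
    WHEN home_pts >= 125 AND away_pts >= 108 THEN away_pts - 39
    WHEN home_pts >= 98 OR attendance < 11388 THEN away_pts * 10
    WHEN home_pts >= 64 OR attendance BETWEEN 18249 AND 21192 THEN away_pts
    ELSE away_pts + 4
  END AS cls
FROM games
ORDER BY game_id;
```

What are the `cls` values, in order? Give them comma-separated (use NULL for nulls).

game_id=300: home_pts >= 98 OR attendance < 11388 → 1220
game_id=301: home_pts >= 98 OR attendance < 11388 → 1240
game_id=302: home_pts >= 64 OR attendance BETWEEN 18249 AND 21192 → 71
game_id=303: home_pts >= 98 OR attendance < 11388 → 1110
game_id=304: home_pts >= 98 OR attendance < 11388 → 900
game_id=305: home_pts >= 64 OR attendance BETWEEN 18249 AND 21192 → 135
game_id=306: home_pts >= 98 OR attendance < 11388 → 620
game_id=307: home_pts >= 98 OR attendance < 11388 → 720
game_id=308: home_pts >= 98 OR attendance < 11388 → 730
game_id=309: home_pts >= 64 OR attendance BETWEEN 18249 AND 21192 → 62
game_id=310: home_pts >= 64 OR attendance BETWEEN 18249 AND 21192 → 101
game_id=311: home_pts >= 98 OR attendance < 11388 → 770
game_id=312: home_pts >= 98 OR attendance < 11388 → 1390
game_id=313: home_pts >= 98 OR attendance < 11388 → 980

1220, 1240, 71, 1110, 900, 135, 620, 720, 730, 62, 101, 770, 1390, 980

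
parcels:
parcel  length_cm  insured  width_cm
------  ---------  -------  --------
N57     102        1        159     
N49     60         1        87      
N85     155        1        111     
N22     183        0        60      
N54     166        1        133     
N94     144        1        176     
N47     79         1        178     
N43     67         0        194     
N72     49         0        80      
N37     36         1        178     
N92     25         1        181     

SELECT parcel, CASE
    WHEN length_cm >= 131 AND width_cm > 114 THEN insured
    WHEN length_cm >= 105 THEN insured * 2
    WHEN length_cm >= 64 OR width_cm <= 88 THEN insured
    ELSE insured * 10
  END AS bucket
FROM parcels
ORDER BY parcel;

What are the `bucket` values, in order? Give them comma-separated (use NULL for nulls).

parcel=N22: length_cm >= 105 → 0
parcel=N37: ELSE → 10
parcel=N43: length_cm >= 64 OR width_cm <= 88 → 0
parcel=N47: length_cm >= 64 OR width_cm <= 88 → 1
parcel=N49: length_cm >= 64 OR width_cm <= 88 → 1
parcel=N54: length_cm >= 131 AND width_cm > 114 → 1
parcel=N57: length_cm >= 64 OR width_cm <= 88 → 1
parcel=N72: length_cm >= 64 OR width_cm <= 88 → 0
parcel=N85: length_cm >= 105 → 2
parcel=N92: ELSE → 10
parcel=N94: length_cm >= 131 AND width_cm > 114 → 1

0, 10, 0, 1, 1, 1, 1, 0, 2, 10, 1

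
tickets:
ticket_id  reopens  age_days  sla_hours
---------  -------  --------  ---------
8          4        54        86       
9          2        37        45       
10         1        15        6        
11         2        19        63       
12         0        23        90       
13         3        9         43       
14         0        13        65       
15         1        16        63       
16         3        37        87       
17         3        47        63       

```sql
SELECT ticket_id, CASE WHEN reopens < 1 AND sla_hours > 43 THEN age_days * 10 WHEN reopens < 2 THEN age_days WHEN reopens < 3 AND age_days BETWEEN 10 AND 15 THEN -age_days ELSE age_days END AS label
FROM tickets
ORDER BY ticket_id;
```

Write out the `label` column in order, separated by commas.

54, 37, 15, 19, 230, 9, 130, 16, 37, 47

ticket_id=8: ELSE → 54
ticket_id=9: ELSE → 37
ticket_id=10: reopens < 2 → 15
ticket_id=11: ELSE → 19
ticket_id=12: reopens < 1 AND sla_hours > 43 → 230
ticket_id=13: ELSE → 9
ticket_id=14: reopens < 1 AND sla_hours > 43 → 130
ticket_id=15: reopens < 2 → 16
ticket_id=16: ELSE → 37
ticket_id=17: ELSE → 47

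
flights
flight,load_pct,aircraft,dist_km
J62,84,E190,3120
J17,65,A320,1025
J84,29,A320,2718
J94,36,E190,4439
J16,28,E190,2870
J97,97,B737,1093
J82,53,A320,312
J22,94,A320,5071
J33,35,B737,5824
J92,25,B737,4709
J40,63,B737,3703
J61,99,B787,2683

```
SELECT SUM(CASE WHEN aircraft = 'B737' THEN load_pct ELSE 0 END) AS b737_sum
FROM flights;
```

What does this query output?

flight=J62: ✗
flight=J17: ✗
flight=J84: ✗
flight=J94: ✗
flight=J16: ✗
flight=J97: ✓ → 97
flight=J82: ✗
flight=J22: ✗
flight=J33: ✓ → 35
flight=J92: ✓ → 25
flight=J40: ✓ → 63
flight=J61: ✗
b737_sum = 97 + 35 + 25 + 63 = 220

220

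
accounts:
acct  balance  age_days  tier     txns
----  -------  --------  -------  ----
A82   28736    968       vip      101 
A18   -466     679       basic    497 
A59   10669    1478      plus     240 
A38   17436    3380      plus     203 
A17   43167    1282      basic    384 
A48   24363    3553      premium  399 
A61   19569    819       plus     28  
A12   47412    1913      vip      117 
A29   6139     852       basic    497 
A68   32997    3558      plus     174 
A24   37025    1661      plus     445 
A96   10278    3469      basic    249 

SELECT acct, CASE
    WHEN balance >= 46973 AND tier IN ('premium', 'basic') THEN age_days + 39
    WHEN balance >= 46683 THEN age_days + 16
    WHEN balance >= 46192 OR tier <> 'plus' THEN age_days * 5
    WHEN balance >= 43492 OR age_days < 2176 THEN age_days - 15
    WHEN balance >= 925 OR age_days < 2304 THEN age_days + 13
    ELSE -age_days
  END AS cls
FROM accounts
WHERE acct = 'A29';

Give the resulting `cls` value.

4260

acct = A29: balance=6139, age_days=852, tier=basic, txns=497.
balance >= 46973 AND tier IN ('premium', 'basic') → false
balance >= 46683 → false
balance >= 46192 OR tier <> 'plus' → true → 4260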